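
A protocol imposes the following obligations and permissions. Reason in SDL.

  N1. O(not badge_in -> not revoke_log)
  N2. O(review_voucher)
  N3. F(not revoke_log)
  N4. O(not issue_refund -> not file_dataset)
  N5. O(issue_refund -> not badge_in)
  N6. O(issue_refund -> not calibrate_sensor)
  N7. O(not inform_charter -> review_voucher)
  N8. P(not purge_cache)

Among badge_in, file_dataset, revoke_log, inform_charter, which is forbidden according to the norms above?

file_dataset

Premise 3 is F(not revoke_log), i.e. O(revoke_log).
Premise 1, O(not badge_in -> not revoke_log), contraposes to O(revoke_log -> badge_in); with O(revoke_log) we get O(badge_in).
Premise 5 is O(issue_refund -> not badge_in); contrapositively O(badge_in -> not issue_refund). Since O(badge_in) holds, K gives O(not issue_refund).
Applying K to premise 4 (O(not issue_refund -> not file_dataset)) and O(not issue_refund) yields O(not file_dataset).
So O(not file_dataset) holds, i.e. file_dataset is forbidden. None of the other listed options is forbidden under the premises.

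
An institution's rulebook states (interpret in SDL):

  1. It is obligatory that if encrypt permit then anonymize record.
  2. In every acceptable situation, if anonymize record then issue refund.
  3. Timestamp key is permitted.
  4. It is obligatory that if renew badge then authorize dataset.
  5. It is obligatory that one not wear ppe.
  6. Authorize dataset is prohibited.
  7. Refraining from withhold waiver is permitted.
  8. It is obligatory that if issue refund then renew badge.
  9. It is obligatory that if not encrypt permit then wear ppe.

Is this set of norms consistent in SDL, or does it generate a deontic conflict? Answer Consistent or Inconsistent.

F(authorize_dataset) at premise 6 means O(¬authorize_dataset).
Premise 4 is O(renew_badge → authorize_dataset); contrapositively O(¬authorize_dataset → ¬renew_badge). Since O(¬authorize_dataset) holds, K gives O(¬renew_badge).
Premise 8, O(issue_refund → renew_badge), contraposes to O(¬renew_badge → ¬issue_refund); with O(¬renew_badge) we get O(¬issue_refund).
The contrapositive of premise 2 (O(anonymize_record → issue_refund)) is O(¬issue_refund → ¬anonymize_record), and O(¬issue_refund) is already established, so O(¬anonymize_record).
Premise 1 is O(encrypt_permit → anonymize_record); contrapositively O(¬anonymize_record → ¬encrypt_permit). Since O(¬anonymize_record) holds, K gives O(¬encrypt_permit).
Applying K to premise 9 (O(¬encrypt_permit → wear_ppe)) and O(¬encrypt_permit) yields O(wear_ppe).
Yet premise 5 states O(¬wear_ppe).
We now have both O(wear_ppe) and O(¬wear_ppe) — wear_ppe is simultaneously obligatory and forbidden, violating the D-axiom.

Inconsistent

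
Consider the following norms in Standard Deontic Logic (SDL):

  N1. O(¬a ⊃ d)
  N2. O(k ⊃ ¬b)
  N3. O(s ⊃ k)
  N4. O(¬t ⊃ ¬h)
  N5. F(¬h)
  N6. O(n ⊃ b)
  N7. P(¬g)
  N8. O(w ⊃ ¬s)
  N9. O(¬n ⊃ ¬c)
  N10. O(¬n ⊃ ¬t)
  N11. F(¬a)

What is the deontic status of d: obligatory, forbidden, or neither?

Premise 1 is O(¬a ⊃ d), but O(¬a) is not derivable from the premises, so it does not yield O(d).
No premise or chain of K-axiom applications forces O(d), and none forces O(¬d). So d is neither obligatory nor forbidden under these norms.

Neither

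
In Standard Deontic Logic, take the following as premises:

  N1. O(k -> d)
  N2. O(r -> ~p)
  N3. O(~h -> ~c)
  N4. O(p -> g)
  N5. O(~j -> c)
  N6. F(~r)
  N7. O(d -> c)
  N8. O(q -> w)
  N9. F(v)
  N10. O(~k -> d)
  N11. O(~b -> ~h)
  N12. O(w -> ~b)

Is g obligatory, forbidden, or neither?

Neither

Premise 4 is O(p -> g), but O(p) is not derivable from the premises, so it does not yield O(g).
No premise or chain of K-axiom applications forces O(g), and none forces O(~g). So g is neither obligatory nor forbidden under these norms.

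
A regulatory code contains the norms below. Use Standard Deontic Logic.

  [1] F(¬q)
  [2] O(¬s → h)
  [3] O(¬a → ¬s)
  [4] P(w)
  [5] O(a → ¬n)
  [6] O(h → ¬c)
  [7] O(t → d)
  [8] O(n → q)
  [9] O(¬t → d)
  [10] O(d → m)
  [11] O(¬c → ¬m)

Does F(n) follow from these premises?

Yes

By case analysis on ¬t: premise 9 gives O(¬t → d) and premise 7 gives O(t → d), so O(d) either way.
With premise 10, O(d → m), the K-axiom yields O(m).
Premise 11 is O(¬c → ¬m); contrapositively O(m → c). Since O(m) holds, K gives O(c).
Premise 6 is O(h → ¬c); contrapositively O(c → ¬h). Since O(c) holds, K gives O(¬h).
Premise 2, O(¬s → h), contraposes to O(¬h → s); with O(¬h) we get O(s).
The contrapositive of premise 3 (O(¬a → ¬s)) is O(s → a), and O(s) is already established, so O(a).
With premise 5, O(a → ¬n), the K-axiom yields O(¬n).
Premises 1, 4, 8 do not contribute to this derivation.
So O(¬n) holds, i.e. F(n). The claim follows.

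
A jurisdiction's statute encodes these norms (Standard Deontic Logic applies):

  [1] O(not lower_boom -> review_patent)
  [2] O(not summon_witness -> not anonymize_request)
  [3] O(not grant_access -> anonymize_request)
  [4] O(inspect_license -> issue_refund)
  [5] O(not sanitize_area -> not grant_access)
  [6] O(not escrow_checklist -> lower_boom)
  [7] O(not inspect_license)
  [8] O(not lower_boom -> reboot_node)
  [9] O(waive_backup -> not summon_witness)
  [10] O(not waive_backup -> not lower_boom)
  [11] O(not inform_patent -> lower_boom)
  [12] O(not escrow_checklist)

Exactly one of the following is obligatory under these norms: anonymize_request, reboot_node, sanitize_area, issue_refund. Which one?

sanitize_area

Premise 12 gives O(not escrow_checklist).
With premise 6, O(not escrow_checklist -> lower_boom), the K-axiom yields O(lower_boom).
Premise 10 is O(not waive_backup -> not lower_boom); contrapositively O(lower_boom -> waive_backup). Since O(lower_boom) holds, K gives O(waive_backup).
Premise 9 is O(waive_backup -> not summon_witness); since O(waive_backup), deontic closure gives O(not summon_witness).
From O(not summon_witness) and premise 2, O(not summon_witness -> not anonymize_request), we obtain O(not anonymize_request).
The contrapositive of premise 3 (O(not grant_access -> anonymize_request)) is O(not anonymize_request -> grant_access), and O(not anonymize_request) is already established, so O(grant_access).
Premise 5 is O(not sanitize_area -> not grant_access); contrapositively O(grant_access -> sanitize_area). Since O(grant_access) holds, K gives O(sanitize_area).
So O(sanitize_area) holds — sanitize_area is obligatory. None of the other listed options is made obligatory by any chain of premises.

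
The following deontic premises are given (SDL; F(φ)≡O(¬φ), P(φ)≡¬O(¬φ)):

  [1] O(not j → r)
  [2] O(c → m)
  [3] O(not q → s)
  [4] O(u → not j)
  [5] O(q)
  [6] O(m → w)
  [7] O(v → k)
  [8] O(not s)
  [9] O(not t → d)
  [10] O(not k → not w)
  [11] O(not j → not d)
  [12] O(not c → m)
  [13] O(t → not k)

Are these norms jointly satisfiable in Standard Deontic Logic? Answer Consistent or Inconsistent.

Consistent

Premise 3 is O(not q → s), but O(not q) is not derivable from the premises, so it does not yield O(s).
So O(s) is not derivable, and the apparent clash with O(not s) does not arise.
A world satisfying every obligation exists (e.g. c=false, d=true, j=true, k=true, m=true, q=true, r=false, s=false, t=false, u=false, v=false, w=true); no atom is both obligatory and forbidden, so the set is consistent.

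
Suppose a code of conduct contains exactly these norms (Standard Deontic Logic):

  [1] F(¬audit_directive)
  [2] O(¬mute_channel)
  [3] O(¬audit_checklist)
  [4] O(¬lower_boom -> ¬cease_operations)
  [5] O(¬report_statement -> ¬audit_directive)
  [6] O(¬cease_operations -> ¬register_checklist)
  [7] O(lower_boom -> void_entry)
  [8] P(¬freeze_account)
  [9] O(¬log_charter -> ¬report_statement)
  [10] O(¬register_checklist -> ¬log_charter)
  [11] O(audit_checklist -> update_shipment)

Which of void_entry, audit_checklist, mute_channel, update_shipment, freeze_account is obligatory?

F(¬audit_directive) at premise 1 means O(audit_directive).
Premise 5, O(¬report_statement -> ¬audit_directive), contraposes to O(audit_directive -> report_statement); with O(audit_directive) we get O(report_statement).
The contrapositive of premise 9 (O(¬log_charter -> ¬report_statement)) is O(report_statement -> log_charter), and O(report_statement) is already established, so O(log_charter).
Premise 10, O(¬register_checklist -> ¬log_charter), contraposes to O(log_charter -> register_checklist); with O(log_charter) we get O(register_checklist).
Premise 6 is O(¬cease_operations -> ¬register_checklist); contrapositively O(register_checklist -> cease_operations). Since O(register_checklist) holds, K gives O(cease_operations).
Premise 4 is O(¬lower_boom -> ¬cease_operations); contrapositively O(cease_operations -> lower_boom). Since O(cease_operations) holds, K gives O(lower_boom).
Applying K to premise 7 (O(lower_boom -> void_entry)) and O(lower_boom) yields O(void_entry).
So O(void_entry) holds — void_entry is obligatory. None of the other listed options is made obligatory by any chain of premises.

void_entry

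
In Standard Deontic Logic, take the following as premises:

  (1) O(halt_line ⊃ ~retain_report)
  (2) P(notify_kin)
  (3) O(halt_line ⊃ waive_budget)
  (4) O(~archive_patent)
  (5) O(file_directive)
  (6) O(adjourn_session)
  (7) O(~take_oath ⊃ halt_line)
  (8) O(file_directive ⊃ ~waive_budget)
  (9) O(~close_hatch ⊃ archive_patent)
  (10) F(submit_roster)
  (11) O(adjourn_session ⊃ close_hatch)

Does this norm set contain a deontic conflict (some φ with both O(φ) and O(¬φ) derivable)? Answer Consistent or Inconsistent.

Consistent

Premise 9 is O(~close_hatch ⊃ archive_patent), but O(~close_hatch) is not derivable from the premises, so it does not yield O(archive_patent).
So O(archive_patent) is not derivable, and the apparent clash with O(~archive_patent) does not arise.
A world satisfying every obligation exists (e.g. adjourn_session=true, archive_patent=false, close_hatch=true, file_directive=true, halt_line=false, notify_kin=false, retain_report=false, submit_roster=false, take_oath=true, waive_budget=false); no atom is both obligatory and forbidden, so the set is consistent.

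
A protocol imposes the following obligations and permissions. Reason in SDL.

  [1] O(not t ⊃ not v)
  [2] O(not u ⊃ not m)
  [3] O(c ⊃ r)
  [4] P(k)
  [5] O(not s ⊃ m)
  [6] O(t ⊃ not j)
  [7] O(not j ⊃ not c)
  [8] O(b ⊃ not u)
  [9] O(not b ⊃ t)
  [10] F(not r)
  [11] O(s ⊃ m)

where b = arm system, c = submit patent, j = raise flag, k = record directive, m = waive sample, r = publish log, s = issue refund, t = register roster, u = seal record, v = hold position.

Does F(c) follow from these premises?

Yes

By case analysis on not s: premise 5 gives O(not s ⊃ m) and premise 11 gives O(s ⊃ m), so O(m) either way.
Premise 2, O(not u ⊃ not m), contraposes to O(m ⊃ u); with O(m) we get O(u).
Premise 8 is O(b ⊃ not u); contrapositively O(u ⊃ not b). Since O(u) holds, K gives O(not b).
From O(not b) and premise 9, O(not b ⊃ t), we obtain O(t).
From O(t) and premise 6, O(t ⊃ not j), we obtain O(not j).
With premise 7, O(not j ⊃ not c), the K-axiom yields O(not c).
Premises 1, 3, 4, 10 do not contribute to this derivation.
So O(not c) holds, i.e. F(c). The claim follows.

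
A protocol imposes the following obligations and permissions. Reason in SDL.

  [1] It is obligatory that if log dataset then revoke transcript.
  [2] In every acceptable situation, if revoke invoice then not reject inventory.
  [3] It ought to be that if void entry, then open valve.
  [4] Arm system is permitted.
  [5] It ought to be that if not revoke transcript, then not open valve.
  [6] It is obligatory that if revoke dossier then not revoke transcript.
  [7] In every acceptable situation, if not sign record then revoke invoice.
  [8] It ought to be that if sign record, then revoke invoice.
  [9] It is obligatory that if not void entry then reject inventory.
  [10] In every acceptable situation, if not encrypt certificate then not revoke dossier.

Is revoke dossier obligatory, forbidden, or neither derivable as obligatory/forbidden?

By case analysis on ¬sign_record: premise 7 gives O(¬sign_record → revoke_invoice) and premise 8 gives O(sign_record → revoke_invoice), so O(revoke_invoice) either way.
Premise 2 is O(revoke_invoice → ¬reject_inventory); since O(revoke_invoice), deontic closure gives O(¬reject_inventory).
Premise 9, O(¬void_entry → reject_inventory), contraposes to O(¬reject_inventory → void_entry); with O(¬reject_inventory) we get O(void_entry).
Premise 3 is O(void_entry → open_valve); since O(void_entry), deontic closure gives O(open_valve).
The contrapositive of premise 5 (O(¬revoke_transcript → ¬open_valve)) is O(open_valve → revoke_transcript), and O(open_valve) is already established, so O(revoke_transcript).
Premise 6, O(revoke_dossier → ¬revoke_transcript), contraposes to O(revoke_transcript → ¬revoke_dossier); with O(revoke_transcript) we get O(¬revoke_dossier).
Premises 1, 4, 10 do not contribute to this derivation.
Thus O(¬revoke_dossier), which is F(revoke_dossier): revoke_dossier is forbidden.

Forbidden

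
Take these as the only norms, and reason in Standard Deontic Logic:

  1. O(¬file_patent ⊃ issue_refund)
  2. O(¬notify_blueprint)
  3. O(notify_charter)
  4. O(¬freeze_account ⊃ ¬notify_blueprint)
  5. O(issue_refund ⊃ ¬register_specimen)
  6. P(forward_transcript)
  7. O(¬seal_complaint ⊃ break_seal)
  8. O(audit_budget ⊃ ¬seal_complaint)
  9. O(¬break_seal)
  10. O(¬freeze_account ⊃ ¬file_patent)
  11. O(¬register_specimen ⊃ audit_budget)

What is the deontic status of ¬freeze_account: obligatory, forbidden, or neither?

Premise 9 gives O(¬break_seal).
Premise 7 is O(¬seal_complaint ⊃ break_seal); contrapositively O(¬break_seal ⊃ seal_complaint). Since O(¬break_seal) holds, K gives O(seal_complaint).
Premise 8, O(audit_budget ⊃ ¬seal_complaint), contraposes to O(seal_complaint ⊃ ¬audit_budget); with O(seal_complaint) we get O(¬audit_budget).
Premise 11, O(¬register_specimen ⊃ audit_budget), contraposes to O(¬audit_budget ⊃ register_specimen); with O(¬audit_budget) we get O(register_specimen).
Premise 5 is O(issue_refund ⊃ ¬register_specimen); contrapositively O(register_specimen ⊃ ¬issue_refund). Since O(register_specimen) holds, K gives O(¬issue_refund).
Premise 1, O(¬file_patent ⊃ issue_refund), contraposes to O(¬issue_refund ⊃ file_patent); with O(¬issue_refund) we get O(file_patent).
Premise 10, O(¬freeze_account ⊃ ¬file_patent), contraposes to O(file_patent ⊃ freeze_account); with O(file_patent) we get O(freeze_account).
Premises 2, 3, 4, 6 do not contribute to this derivation.
Thus O(freeze_account), which is F(¬freeze_account): ¬freeze_account is forbidden.

Forbidden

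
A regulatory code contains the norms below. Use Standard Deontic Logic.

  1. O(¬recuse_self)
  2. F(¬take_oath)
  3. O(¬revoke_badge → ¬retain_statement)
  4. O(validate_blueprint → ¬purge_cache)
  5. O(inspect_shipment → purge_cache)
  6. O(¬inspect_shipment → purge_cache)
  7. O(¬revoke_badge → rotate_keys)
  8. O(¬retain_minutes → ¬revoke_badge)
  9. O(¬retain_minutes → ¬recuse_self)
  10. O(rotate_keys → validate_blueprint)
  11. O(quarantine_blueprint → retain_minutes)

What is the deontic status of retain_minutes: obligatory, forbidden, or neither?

By case analysis on ¬inspect_shipment: premise 6 gives O(¬inspect_shipment → purge_cache) and premise 5 gives O(inspect_shipment → purge_cache), so O(purge_cache) either way.
Premise 4, O(validate_blueprint → ¬purge_cache), contraposes to O(purge_cache → ¬validate_blueprint); with O(purge_cache) we get O(¬validate_blueprint).
Premise 10 is O(rotate_keys → validate_blueprint); contrapositively O(¬validate_blueprint → ¬rotate_keys). Since O(¬validate_blueprint) holds, K gives O(¬rotate_keys).
Premise 7 is O(¬revoke_badge → rotate_keys); contrapositively O(¬rotate_keys → revoke_badge). Since O(¬rotate_keys) holds, K gives O(revoke_badge).
The contrapositive of premise 8 (O(¬retain_minutes → ¬revoke_badge)) is O(revoke_badge → retain_minutes), and O(revoke_badge) is already established, so O(retain_minutes).
Premises 1, 2, 3, 9, 11 do not contribute to this derivation.
Hence retain_minutes is obligatory.

Obligatory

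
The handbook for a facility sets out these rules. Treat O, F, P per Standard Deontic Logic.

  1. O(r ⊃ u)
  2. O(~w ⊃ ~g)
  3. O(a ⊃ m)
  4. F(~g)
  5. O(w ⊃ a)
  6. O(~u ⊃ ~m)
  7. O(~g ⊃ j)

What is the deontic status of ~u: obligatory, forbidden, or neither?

F(~g) at premise 4 means O(g).
Premise 2, O(~w ⊃ ~g), contraposes to O(g ⊃ w); with O(g) we get O(w).
From O(w) and premise 5, O(w ⊃ a), we obtain O(a).
With premise 3, O(a ⊃ m), the K-axiom yields O(m).
Premise 6 is O(~u ⊃ ~m); contrapositively O(m ⊃ u). Since O(m) holds, K gives O(u).
Premises 1, 7 do not contribute to this derivation.
Thus O(u), which is F(~u): ~u is forbidden.

Forbidden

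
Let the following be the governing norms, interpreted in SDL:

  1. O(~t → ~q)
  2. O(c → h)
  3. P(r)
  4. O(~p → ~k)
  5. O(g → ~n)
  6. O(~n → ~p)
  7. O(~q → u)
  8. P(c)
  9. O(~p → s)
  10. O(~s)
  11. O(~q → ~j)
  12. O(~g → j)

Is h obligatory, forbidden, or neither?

Premise 2 is O(c → h), but O(c) is not derivable from the premises (the permission P(c) asserts only ~O(~c), not O(c)), so it does not yield O(h).
No premise or chain of K-axiom applications forces O(h), and none forces O(~h). So h is neither obligatory nor forbidden under these norms.

Neither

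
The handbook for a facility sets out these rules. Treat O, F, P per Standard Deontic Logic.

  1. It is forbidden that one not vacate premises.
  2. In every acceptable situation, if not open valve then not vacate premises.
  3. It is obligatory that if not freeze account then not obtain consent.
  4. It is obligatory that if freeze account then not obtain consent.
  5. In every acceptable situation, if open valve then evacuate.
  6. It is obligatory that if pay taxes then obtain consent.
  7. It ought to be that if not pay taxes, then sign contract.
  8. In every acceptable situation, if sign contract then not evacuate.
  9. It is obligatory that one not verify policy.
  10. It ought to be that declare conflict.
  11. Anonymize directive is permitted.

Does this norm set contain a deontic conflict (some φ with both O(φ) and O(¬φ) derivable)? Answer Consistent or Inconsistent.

Inconsistent

Premises 4 and 3 cover both cases: O(freeze_account → ¬obtain_consent) and O(¬freeze_account → ¬obtain_consent). Since freeze_account ∨ ¬freeze_account is a tautology, O(¬obtain_consent) follows.
The contrapositive of premise 6 (O(pay_taxes → obtain_consent)) is O(¬obtain_consent → ¬pay_taxes), and O(¬obtain_consent) is already established, so O(¬pay_taxes).
Premise 7 is O(¬pay_taxes → sign_contract); since O(¬pay_taxes), deontic closure gives O(sign_contract).
Applying K to premise 8 (O(sign_contract → ¬evacuate)) and O(sign_contract) yields O(¬evacuate).
The contrapositive of premise 5 (O(open_valve → evacuate)) is O(¬evacuate → ¬open_valve), and O(¬evacuate) is already established, so O(¬open_valve).
Applying K to premise 2 (O(¬open_valve → ¬vacate_premises)) and O(¬open_valve) yields O(¬vacate_premises).
But premise 1, F(¬vacate_premises), means O(vacate_premises).
We now have both O(¬vacate_premises) and O(vacate_premises) — vacate_premises is simultaneously obligatory and forbidden, violating the D-axiom.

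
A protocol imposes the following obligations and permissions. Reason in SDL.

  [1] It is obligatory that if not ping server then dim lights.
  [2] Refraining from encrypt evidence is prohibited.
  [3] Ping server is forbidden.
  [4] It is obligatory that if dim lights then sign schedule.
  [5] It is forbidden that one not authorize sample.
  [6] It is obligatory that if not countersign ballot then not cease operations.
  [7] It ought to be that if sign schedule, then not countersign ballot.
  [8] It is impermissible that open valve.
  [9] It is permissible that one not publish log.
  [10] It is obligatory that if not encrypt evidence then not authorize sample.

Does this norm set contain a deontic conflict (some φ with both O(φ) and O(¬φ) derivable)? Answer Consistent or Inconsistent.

Consistent

Premise 10 is O(¬encrypt_evidence → ¬authorize_sample), but O(¬encrypt_evidence) is not derivable from the premises, so it does not yield O(¬authorize_sample).
So O(¬authorize_sample) is not derivable, and the apparent clash with O(authorize_sample) does not arise.
A world satisfying every obligation exists (e.g. authorize_sample=true, cease_operations=false, countersign_ballot=false, dim_lights=true, encrypt_evidence=true, open_valve=false, ping_server=false, publish_log=false, sign_schedule=true); no atom is both obligatory and forbidden, so the set is consistent.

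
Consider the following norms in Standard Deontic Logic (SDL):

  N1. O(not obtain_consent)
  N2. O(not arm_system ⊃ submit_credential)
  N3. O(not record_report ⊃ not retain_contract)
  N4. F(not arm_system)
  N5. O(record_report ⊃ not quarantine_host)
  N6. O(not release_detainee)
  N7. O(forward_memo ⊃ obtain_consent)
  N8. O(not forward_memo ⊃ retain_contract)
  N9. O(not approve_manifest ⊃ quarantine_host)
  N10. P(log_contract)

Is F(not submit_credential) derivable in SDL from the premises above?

No

Premise 2 is O(not arm_system ⊃ submit_credential), but O(not arm_system) is not derivable from the premises, so it does not yield O(submit_credential).
No other premise forces O(submit_credential). An ideal world satisfying every premise can still have not submit_credential true, so F(not submit_credential) is not derivable.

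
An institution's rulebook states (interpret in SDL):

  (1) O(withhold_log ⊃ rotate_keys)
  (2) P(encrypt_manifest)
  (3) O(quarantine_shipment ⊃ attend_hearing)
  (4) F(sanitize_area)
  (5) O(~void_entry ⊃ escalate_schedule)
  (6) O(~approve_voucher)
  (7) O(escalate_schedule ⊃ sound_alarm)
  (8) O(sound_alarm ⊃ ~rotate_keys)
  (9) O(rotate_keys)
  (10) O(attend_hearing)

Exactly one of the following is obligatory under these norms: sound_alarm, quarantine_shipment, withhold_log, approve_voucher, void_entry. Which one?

void_entry

Premise 9 states O(rotate_keys) outright.
Premise 8 is O(sound_alarm ⊃ ~rotate_keys); contrapositively O(rotate_keys ⊃ ~sound_alarm). Since O(rotate_keys) holds, K gives O(~sound_alarm).
Premise 7 is O(escalate_schedule ⊃ sound_alarm); contrapositively O(~sound_alarm ⊃ ~escalate_schedule). Since O(~sound_alarm) holds, K gives O(~escalate_schedule).
Premise 5, O(~void_entry ⊃ escalate_schedule), contraposes to O(~escalate_schedule ⊃ void_entry); with O(~escalate_schedule) we get O(void_entry).
So O(void_entry) holds — void_entry is obligatory. None of the other listed options is made obligatory by any chain of premises.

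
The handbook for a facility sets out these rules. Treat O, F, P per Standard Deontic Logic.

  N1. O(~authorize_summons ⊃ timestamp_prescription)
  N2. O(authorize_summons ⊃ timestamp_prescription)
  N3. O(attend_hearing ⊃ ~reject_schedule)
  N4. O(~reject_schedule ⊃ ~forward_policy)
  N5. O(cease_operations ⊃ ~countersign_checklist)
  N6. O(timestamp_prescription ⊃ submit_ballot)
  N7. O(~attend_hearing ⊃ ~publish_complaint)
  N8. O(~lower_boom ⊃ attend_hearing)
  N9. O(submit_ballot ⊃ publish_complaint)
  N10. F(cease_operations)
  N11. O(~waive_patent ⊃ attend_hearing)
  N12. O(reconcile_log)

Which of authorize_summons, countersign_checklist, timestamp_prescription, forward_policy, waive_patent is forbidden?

Premises 1 and 2 are O(~authorize_summons ⊃ timestamp_prescription) and O(authorize_summons ⊃ timestamp_prescription); every ideal world satisfies ~authorize_summons or authorize_summons, so in either case timestamp_prescription holds — hence O(timestamp_prescription).
Premise 6 is O(timestamp_prescription ⊃ submit_ballot); since O(timestamp_prescription), deontic closure gives O(submit_ballot).
With premise 9, O(submit_ballot ⊃ publish_complaint), the K-axiom yields O(publish_complaint).
Premise 7 is O(~attend_hearing ⊃ ~publish_complaint); contrapositively O(publish_complaint ⊃ attend_hearing). Since O(publish_complaint) holds, K gives O(attend_hearing).
With premise 3, O(attend_hearing ⊃ ~reject_schedule), the K-axiom yields O(~reject_schedule).
With premise 4, O(~reject_schedule ⊃ ~forward_policy), the K-axiom yields O(~forward_policy).
So O(~forward_policy) holds, i.e. forward_policy is forbidden. None of the other listed options is forbidden under the premises.

forward_policy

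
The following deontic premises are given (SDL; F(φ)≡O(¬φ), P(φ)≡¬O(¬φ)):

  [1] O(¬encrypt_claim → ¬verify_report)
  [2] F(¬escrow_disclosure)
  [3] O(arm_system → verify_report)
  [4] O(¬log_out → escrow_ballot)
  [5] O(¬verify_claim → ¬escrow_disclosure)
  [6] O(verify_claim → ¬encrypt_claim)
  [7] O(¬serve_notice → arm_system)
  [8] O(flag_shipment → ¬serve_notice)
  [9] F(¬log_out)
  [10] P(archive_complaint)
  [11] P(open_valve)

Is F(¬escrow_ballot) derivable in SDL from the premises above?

No

Premise 4 is O(¬log_out → escrow_ballot), but O(¬log_out) is not derivable from the premises, so it does not yield O(escrow_ballot).
No other premise forces O(escrow_ballot). An ideal world satisfying every premise can still have ¬escrow_ballot true, so F(¬escrow_ballot) is not derivable.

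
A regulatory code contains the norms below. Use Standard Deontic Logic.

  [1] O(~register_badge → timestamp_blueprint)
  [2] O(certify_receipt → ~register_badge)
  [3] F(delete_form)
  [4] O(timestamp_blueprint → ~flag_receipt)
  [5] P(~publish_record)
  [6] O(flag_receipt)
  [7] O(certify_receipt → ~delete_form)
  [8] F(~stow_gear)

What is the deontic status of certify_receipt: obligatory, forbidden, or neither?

Premise 6 states O(flag_receipt) outright.
Premise 4, O(timestamp_blueprint → ~flag_receipt), contraposes to O(flag_receipt → ~timestamp_blueprint); with O(flag_receipt) we get O(~timestamp_blueprint).
The contrapositive of premise 1 (O(~register_badge → timestamp_blueprint)) is O(~timestamp_blueprint → register_badge), and O(~timestamp_blueprint) is already established, so O(register_badge).
Premise 2 is O(certify_receipt → ~register_badge); contrapositively O(register_badge → ~certify_receipt). Since O(register_badge) holds, K gives O(~certify_receipt).
Premises 3, 5, 7, 8 do not contribute to this derivation.
Thus O(~certify_receipt), which is F(certify_receipt): certify_receipt is forbidden.

Forbidden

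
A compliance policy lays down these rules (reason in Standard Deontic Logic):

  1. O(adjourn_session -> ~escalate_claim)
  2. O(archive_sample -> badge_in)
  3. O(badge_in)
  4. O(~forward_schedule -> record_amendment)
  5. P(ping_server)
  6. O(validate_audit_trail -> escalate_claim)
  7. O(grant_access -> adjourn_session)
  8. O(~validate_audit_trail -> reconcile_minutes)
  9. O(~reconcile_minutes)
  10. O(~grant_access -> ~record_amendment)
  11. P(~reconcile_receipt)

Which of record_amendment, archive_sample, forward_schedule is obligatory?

forward_schedule

From premise 9 we have O(~reconcile_minutes).
Premise 8 is O(~validate_audit_trail -> reconcile_minutes); contrapositively O(~reconcile_minutes -> validate_audit_trail). Since O(~reconcile_minutes) holds, K gives O(validate_audit_trail).
Applying K to premise 6 (O(validate_audit_trail -> escalate_claim)) and O(validate_audit_trail) yields O(escalate_claim).
Premise 1, O(adjourn_session -> ~escalate_claim), contraposes to O(escalate_claim -> ~adjourn_session); with O(escalate_claim) we get O(~adjourn_session).
Premise 7, O(grant_access -> adjourn_session), contraposes to O(~adjourn_session -> ~grant_access); with O(~adjourn_session) we get O(~grant_access).
From O(~grant_access) and premise 10, O(~grant_access -> ~record_amendment), we obtain O(~record_amendment).
The contrapositive of premise 4 (O(~forward_schedule -> record_amendment)) is O(~record_amendment -> forward_schedule), and O(~record_amendment) is already established, so O(forward_schedule).
So O(forward_schedule) holds — forward_schedule is obligatory. None of the other listed options is made obligatory by any chain of premises.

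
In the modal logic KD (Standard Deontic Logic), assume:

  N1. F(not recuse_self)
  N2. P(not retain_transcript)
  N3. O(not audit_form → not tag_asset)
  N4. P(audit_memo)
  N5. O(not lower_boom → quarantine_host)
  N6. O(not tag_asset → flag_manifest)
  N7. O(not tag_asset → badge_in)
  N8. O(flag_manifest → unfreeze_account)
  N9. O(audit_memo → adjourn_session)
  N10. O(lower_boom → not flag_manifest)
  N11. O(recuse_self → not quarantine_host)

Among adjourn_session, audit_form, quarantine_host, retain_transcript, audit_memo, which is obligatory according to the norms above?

Premise 1, F(not recuse_self), is equivalent to O(recuse_self).
With premise 11, O(recuse_self → not quarantine_host), the K-axiom yields O(not quarantine_host).
Premise 5 is O(not lower_boom → quarantine_host); contrapositively O(not quarantine_host → lower_boom). Since O(not quarantine_host) holds, K gives O(lower_boom).
Premise 10 is O(lower_boom → not flag_manifest); since O(lower_boom), deontic closure gives O(not flag_manifest).
Premise 6, O(not tag_asset → flag_manifest), contraposes to O(not flag_manifest → tag_asset); with O(not flag_manifest) we get O(tag_asset).
The contrapositive of premise 3 (O(not audit_form → not tag_asset)) is O(tag_asset → audit_form), and O(tag_asset) is already established, so O(audit_form).
So O(audit_form) holds — audit_form is obligatory. None of the other listed options is made obligatory by any chain of premises.

audit_form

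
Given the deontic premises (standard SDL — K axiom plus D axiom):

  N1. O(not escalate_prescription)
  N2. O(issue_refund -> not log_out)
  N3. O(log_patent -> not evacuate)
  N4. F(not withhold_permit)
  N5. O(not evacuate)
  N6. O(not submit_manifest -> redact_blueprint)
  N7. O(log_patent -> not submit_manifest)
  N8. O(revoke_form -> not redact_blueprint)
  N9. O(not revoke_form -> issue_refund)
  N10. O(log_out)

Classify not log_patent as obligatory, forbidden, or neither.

Obligatory

Premise 10 gives O(log_out).
The contrapositive of premise 2 (O(issue_refund -> not log_out)) is O(log_out -> not issue_refund), and O(log_out) is already established, so O(not issue_refund).
The contrapositive of premise 9 (O(not revoke_form -> issue_refund)) is O(not issue_refund -> revoke_form), and O(not issue_refund) is already established, so O(revoke_form).
From O(revoke_form) and premise 8, O(revoke_form -> not redact_blueprint), we obtain O(not redact_blueprint).
Premise 6, O(not submit_manifest -> redact_blueprint), contraposes to O(not redact_blueprint -> submit_manifest); with O(not redact_blueprint) we get O(submit_manifest).
Premise 7, O(log_patent -> not submit_manifest), contraposes to O(submit_manifest -> not log_patent); with O(submit_manifest) we get O(not log_patent).
Premises 1, 3, 4, 5 do not contribute to this derivation.
Hence not log_patent is obligatory.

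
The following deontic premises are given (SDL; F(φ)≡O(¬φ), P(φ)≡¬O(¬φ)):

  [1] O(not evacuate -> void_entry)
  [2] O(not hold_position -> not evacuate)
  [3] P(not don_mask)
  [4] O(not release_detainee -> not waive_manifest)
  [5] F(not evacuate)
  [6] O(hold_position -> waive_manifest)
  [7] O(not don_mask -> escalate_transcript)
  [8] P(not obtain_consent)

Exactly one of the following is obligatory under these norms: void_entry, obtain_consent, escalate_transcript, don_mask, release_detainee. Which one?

Premise 5, F(not evacuate), is equivalent to O(evacuate).
The contrapositive of premise 2 (O(not hold_position -> not evacuate)) is O(evacuate -> hold_position), and O(evacuate) is already established, so O(hold_position).
From O(hold_position) and premise 6, O(hold_position -> waive_manifest), we obtain O(waive_manifest).
Premise 4 is O(not release_detainee -> not waive_manifest); contrapositively O(waive_manifest -> release_detainee). Since O(waive_manifest) holds, K gives O(release_detainee).
So O(release_detainee) holds — release_detainee is obligatory. None of the other listed options is made obligatory by any chain of premises.

release_detainee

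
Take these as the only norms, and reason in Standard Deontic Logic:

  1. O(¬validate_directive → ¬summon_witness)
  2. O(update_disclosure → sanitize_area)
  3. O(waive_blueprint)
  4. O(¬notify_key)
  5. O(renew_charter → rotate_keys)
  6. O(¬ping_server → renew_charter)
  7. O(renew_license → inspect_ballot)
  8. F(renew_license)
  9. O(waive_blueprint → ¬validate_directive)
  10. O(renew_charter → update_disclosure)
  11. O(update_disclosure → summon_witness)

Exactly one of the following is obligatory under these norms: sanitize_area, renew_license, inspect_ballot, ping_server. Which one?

ping_server

Premise 3 gives O(waive_blueprint).
With premise 9, O(waive_blueprint → ¬validate_directive), the K-axiom yields O(¬validate_directive).
From O(¬validate_directive) and premise 1, O(¬validate_directive → ¬summon_witness), we obtain O(¬summon_witness).
Premise 11 is O(update_disclosure → summon_witness); contrapositively O(¬summon_witness → ¬update_disclosure). Since O(¬summon_witness) holds, K gives O(¬update_disclosure).
The contrapositive of premise 10 (O(renew_charter → update_disclosure)) is O(¬update_disclosure → ¬renew_charter), and O(¬update_disclosure) is already established, so O(¬renew_charter).
Premise 6 is O(¬ping_server → renew_charter); contrapositively O(¬renew_charter → ping_server). Since O(¬renew_charter) holds, K gives O(ping_server).
So O(ping_server) holds — ping_server is obligatory. None of the other listed options is made obligatory by any chain of premises.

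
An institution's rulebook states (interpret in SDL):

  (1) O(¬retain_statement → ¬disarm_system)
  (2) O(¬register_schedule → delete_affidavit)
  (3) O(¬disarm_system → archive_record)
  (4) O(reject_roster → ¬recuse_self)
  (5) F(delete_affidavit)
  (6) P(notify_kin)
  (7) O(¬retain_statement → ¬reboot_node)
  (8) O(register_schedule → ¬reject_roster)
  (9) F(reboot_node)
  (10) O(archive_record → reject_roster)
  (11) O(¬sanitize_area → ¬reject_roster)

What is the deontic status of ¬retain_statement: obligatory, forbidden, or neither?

Premise 5, F(delete_affidavit), is equivalent to O(¬delete_affidavit).
The contrapositive of premise 2 (O(¬register_schedule → delete_affidavit)) is O(¬delete_affidavit → register_schedule), and O(¬delete_affidavit) is already established, so O(register_schedule).
Applying K to premise 8 (O(register_schedule → ¬reject_roster)) and O(register_schedule) yields O(¬reject_roster).
Premise 10 is O(archive_record → reject_roster); contrapositively O(¬reject_roster → ¬archive_record). Since O(¬reject_roster) holds, K gives O(¬archive_record).
The contrapositive of premise 3 (O(¬disarm_system → archive_record)) is O(¬archive_record → disarm_system), and O(¬archive_record) is already established, so O(disarm_system).
The contrapositive of premise 1 (O(¬retain_statement → ¬disarm_system)) is O(disarm_system → retain_statement), and O(disarm_system) is already established, so O(retain_statement).
Premises 4, 6, 7, 9, 11 do not contribute to this derivation.
Thus O(retain_statement), which is F(¬retain_statement): ¬retain_statement is forbidden.

Forbidden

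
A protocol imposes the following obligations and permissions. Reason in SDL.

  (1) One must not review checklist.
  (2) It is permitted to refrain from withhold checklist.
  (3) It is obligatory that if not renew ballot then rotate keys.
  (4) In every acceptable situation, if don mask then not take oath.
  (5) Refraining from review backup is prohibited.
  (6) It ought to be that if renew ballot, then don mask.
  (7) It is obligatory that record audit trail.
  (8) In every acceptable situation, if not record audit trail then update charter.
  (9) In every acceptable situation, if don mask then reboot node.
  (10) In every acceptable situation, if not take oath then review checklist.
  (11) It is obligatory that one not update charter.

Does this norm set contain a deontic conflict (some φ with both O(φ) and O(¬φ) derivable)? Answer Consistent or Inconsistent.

Premise 8 is O(¬record_audit_trail → update_charter), but O(¬record_audit_trail) is not derivable from the premises, so it does not yield O(update_charter).
So O(update_charter) is not derivable, and the apparent clash with O(¬update_charter) does not arise.
A world satisfying every obligation exists (e.g. don_mask=false, reboot_node=false, record_audit_trail=true, renew_ballot=false, review_backup=true, review_checklist=false, rotate_keys=true, take_oath=true, update_charter=false, withhold_checklist=false); no atom is both obligatory and forbidden, so the set is consistent.

Consistent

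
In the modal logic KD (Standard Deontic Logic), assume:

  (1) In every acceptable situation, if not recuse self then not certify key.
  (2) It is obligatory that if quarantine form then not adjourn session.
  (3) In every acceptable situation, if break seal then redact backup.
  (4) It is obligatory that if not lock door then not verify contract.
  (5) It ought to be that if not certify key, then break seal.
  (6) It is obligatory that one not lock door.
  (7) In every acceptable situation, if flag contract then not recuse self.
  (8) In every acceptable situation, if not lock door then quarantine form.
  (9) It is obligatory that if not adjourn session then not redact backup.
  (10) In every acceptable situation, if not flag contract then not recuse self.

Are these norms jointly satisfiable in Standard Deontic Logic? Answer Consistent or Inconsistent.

By case analysis on flag_contract: premise 7 gives O(flag_contract → ¬recuse_self) and premise 10 gives O(¬flag_contract → ¬recuse_self), so O(¬recuse_self) either way.
With premise 1, O(¬recuse_self → ¬certify_key), the K-axiom yields O(¬certify_key).
From O(¬certify_key) and premise 5, O(¬certify_key → break_seal), we obtain O(break_seal).
From O(break_seal) and premise 3, O(break_seal → redact_backup), we obtain O(redact_backup).
Premise 9, O(¬adjourn_session → ¬redact_backup), contraposes to O(redact_backup → adjourn_session); with O(redact_backup) we get O(adjourn_session).
Premise 2 is O(quarantine_form → ¬adjourn_session); contrapositively O(adjourn_session → ¬quarantine_form). Since O(adjourn_session) holds, K gives O(¬quarantine_form).
The contrapositive of premise 8 (O(¬lock_door → quarantine_form)) is O(¬quarantine_form → lock_door), and O(¬quarantine_form) is already established, so O(lock_door).
Yet premise 6 states O(¬lock_door).
We now have both O(lock_door) and O(¬lock_door) — lock_door is simultaneously obligatory and forbidden, violating the D-axiom.

Inconsistent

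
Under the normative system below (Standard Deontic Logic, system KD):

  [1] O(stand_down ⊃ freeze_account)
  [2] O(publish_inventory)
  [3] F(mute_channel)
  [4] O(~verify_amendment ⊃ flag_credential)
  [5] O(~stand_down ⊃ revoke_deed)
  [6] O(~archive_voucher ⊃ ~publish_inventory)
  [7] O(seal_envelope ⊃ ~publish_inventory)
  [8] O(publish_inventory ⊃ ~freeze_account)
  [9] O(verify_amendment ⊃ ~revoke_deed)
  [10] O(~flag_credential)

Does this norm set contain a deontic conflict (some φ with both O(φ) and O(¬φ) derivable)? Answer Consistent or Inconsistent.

From premise 10 we have O(~flag_credential).
The contrapositive of premise 4 (O(~verify_amendment ⊃ flag_credential)) is O(~flag_credential ⊃ verify_amendment), and O(~flag_credential) is already established, so O(verify_amendment).
Premise 9 is O(verify_amendment ⊃ ~revoke_deed); since O(verify_amendment), deontic closure gives O(~revoke_deed).
Premise 5, O(~stand_down ⊃ revoke_deed), contraposes to O(~revoke_deed ⊃ stand_down); with O(~revoke_deed) we get O(stand_down).
With premise 1, O(stand_down ⊃ freeze_account), the K-axiom yields O(freeze_account).
Premise 8, O(publish_inventory ⊃ ~freeze_account), contraposes to O(freeze_account ⊃ ~publish_inventory); with O(freeze_account) we get O(~publish_inventory).
But premise 2 directly asserts O(publish_inventory).
We now have both O(~publish_inventory) and O(publish_inventory) — publish_inventory is simultaneously obligatory and forbidden, violating the D-axiom.

Inconsistent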